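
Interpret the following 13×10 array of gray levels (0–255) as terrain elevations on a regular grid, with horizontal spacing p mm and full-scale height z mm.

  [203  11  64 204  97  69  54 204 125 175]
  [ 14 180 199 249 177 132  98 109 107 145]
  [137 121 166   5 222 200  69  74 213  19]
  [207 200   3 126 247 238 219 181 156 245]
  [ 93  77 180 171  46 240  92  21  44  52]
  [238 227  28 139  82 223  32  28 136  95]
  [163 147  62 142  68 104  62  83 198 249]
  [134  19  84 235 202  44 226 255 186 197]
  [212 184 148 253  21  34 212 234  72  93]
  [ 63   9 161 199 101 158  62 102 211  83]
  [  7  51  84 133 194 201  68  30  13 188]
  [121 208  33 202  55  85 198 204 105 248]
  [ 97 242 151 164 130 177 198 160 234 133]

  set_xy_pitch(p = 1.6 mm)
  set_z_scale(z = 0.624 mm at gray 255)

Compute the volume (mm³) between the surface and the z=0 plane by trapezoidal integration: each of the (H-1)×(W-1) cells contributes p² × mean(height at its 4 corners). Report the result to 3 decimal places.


90.174

height_mm = gray/255 × 0.624; cell vol = 1.6² × mean(4 corners)
unit = 1.6² × 0.624 / (4×255) = 0.00156612 mm³ per gray-sum
row 0: Σ corner-gray over 9 cells = 4695  → 7.3529
row 1: Σ corner-gray over 9 cells = 4957  → 7.7632
row 2: Σ corner-gray over 9 cells = 5488  → 8.5949
row 3: Σ corner-gray over 9 cells = 5079  → 7.9543
row 4: Σ corner-gray over 9 cells = 4010  → 6.2801
row 5: Σ corner-gray over 9 cells = 4267  → 6.6826
row 6: Σ corner-gray over 9 cells = 4977  → 7.7946
row 7: Σ corner-gray over 9 cells = 5454  → 8.5416
row 8: Σ corner-gray over 9 cells = 4773  → 7.4751
row 9: Σ corner-gray over 9 cells = 3895  → 6.1000
row 10: Σ corner-gray over 9 cells = 4292  → 6.7218
row 11: Σ corner-gray over 9 cells = 5691  → 8.9128
Σ rows: total corner-gray = 57578  → 90.1739 mm³


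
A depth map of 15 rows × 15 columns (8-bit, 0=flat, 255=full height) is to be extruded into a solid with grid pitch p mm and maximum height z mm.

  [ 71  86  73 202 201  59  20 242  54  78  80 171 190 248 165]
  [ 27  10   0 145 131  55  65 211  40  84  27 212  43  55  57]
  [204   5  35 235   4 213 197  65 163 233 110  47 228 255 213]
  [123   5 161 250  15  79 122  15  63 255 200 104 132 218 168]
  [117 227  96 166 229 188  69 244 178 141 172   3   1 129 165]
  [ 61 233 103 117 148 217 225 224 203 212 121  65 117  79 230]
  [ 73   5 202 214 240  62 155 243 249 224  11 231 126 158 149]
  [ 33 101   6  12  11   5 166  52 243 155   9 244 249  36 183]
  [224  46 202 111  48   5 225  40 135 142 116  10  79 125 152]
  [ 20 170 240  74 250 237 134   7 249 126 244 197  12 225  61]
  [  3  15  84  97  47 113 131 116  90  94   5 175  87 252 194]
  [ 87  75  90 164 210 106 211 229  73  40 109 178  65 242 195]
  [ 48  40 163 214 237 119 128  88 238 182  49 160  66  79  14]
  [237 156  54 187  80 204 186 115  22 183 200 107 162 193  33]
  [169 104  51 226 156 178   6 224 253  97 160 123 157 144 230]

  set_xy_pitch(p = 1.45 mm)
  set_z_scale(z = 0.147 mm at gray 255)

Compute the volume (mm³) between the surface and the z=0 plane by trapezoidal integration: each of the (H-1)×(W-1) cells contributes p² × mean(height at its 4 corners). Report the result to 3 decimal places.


30.843

height_mm = gray/255 × 0.147; cell vol = 1.45² × mean(4 corners)
unit = 1.45² × 0.147 / (4×255) = 0.000303007 mm³ per gray-sum
row 0: Σ corner-gray over 14 cells = 5884  → 1.7829
row 1: Σ corner-gray over 14 cells = 6237  → 1.8899
row 2: Σ corner-gray over 14 cells = 7526  → 2.2804
row 3: Σ corner-gray over 14 cells = 7497  → 2.2716
row 4: Σ corner-gray over 14 cells = 8387  → 2.5413
row 5: Σ corner-gray over 14 cells = 8881  → 2.6910
row 6: Σ corner-gray over 14 cells = 7256  → 2.1986
row 7: Σ corner-gray over 14 cells = 5738  → 1.7387
row 8: Σ corner-gray over 14 cells = 7355  → 2.2286
row 9: Σ corner-gray over 14 cells = 7220  → 2.1877
row 10: Σ corner-gray over 14 cells = 6675  → 2.0226
row 11: Σ corner-gray over 14 cells = 7454  → 2.2586
row 12: Σ corner-gray over 14 cells = 7556  → 2.2895
row 13: Σ corner-gray over 14 cells = 8125  → 2.4619
Σ rows: total corner-gray = 101791  → 30.8434 mm³


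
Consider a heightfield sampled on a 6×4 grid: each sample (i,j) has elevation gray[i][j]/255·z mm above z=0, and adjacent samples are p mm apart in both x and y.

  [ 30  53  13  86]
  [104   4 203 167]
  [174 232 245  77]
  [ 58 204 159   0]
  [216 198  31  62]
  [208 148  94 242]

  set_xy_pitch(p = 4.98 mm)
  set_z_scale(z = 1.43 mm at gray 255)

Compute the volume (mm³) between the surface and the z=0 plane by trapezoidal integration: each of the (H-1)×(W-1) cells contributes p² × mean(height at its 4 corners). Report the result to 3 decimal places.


278.223

height_mm = gray/255 × 1.43; cell vol = 4.98² × mean(4 corners)
unit = 4.98² × 1.43 / (4×255) = 0.0347692 mm³ per gray-sum
row 0: Σ corner-gray over 3 cells = 933  → 32.4397
row 1: Σ corner-gray over 3 cells = 1890  → 65.7138
row 2: Σ corner-gray over 3 cells = 1989  → 69.1559
row 3: Σ corner-gray over 3 cells = 1520  → 52.8492
row 4: Σ corner-gray over 3 cells = 1670  → 58.0645
Σ rows: total corner-gray = 8002  → 278.2230 mm³


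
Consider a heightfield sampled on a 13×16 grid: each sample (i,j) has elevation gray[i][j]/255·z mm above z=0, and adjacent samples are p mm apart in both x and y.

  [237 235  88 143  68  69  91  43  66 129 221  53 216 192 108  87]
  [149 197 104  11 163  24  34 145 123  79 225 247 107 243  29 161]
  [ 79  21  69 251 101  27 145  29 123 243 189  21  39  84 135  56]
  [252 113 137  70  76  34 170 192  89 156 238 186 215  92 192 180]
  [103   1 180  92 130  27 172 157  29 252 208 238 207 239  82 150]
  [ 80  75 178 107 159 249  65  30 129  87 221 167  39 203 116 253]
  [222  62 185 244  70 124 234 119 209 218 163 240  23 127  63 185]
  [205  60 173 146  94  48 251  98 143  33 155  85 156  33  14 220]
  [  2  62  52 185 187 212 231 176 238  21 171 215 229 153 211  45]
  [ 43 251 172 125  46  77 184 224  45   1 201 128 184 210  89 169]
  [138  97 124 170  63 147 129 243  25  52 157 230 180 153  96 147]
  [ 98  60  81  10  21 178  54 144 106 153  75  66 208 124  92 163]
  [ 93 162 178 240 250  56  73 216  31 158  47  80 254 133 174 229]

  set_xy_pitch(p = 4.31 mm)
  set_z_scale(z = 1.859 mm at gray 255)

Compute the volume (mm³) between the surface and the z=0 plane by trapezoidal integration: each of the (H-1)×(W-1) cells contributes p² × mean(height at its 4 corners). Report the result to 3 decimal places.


3208.655

height_mm = gray/255 × 1.859; cell vol = 4.31² × mean(4 corners)
unit = 4.31² × 1.859 / (4×255) = 0.0338559 mm³ per gray-sum
row 0: Σ corner-gray over 15 cells = 7540  → 255.2731
row 1: Σ corner-gray over 15 cells = 6861  → 232.2850
row 2: Σ corner-gray over 15 cells = 7441  → 251.9214
row 3: Σ corner-gray over 15 cells = 8633  → 292.2776
row 4: Σ corner-gray over 15 cells = 8264  → 279.7848
row 5: Σ corner-gray over 15 cells = 8552  → 289.5353
row 6: Σ corner-gray over 15 cells = 7972  → 269.8989
row 7: Σ corner-gray over 15 cells = 8136  → 275.4512
row 8: Σ corner-gray over 15 cells = 8819  → 298.5748
row 9: Σ corner-gray over 15 cells = 8103  → 274.3340
row 10: Σ corner-gray over 15 cells = 7022  → 237.7358
row 11: Σ corner-gray over 15 cells = 7431  → 251.5828
Σ rows: total corner-gray = 94774  → 3208.6546 mm³


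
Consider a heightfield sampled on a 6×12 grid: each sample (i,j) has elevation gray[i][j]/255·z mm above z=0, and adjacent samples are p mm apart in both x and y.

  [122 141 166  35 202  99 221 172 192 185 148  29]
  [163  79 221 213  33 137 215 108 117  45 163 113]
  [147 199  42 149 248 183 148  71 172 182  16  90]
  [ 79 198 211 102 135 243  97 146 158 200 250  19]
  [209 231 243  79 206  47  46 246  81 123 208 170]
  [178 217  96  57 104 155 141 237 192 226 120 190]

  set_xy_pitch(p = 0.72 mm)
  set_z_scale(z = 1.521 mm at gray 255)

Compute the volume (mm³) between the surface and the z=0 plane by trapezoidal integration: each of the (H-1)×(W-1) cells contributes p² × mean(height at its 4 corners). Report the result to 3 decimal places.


height_mm = gray/255 × 1.521; cell vol = 0.72² × mean(4 corners)
unit = 0.72² × 1.521 / (4×255) = 0.000773026 mm³ per gray-sum
row 0: Σ corner-gray over 11 cells = 6211  → 4.8013
row 1: Σ corner-gray over 11 cells = 5995  → 4.6343
row 2: Σ corner-gray over 11 cells = 6635  → 5.1290
row 3: Σ corner-gray over 11 cells = 6977  → 5.3934
row 4: Σ corner-gray over 11 cells = 6857  → 5.3006
Σ rows: total corner-gray = 32675  → 25.2586 mm³

25.259


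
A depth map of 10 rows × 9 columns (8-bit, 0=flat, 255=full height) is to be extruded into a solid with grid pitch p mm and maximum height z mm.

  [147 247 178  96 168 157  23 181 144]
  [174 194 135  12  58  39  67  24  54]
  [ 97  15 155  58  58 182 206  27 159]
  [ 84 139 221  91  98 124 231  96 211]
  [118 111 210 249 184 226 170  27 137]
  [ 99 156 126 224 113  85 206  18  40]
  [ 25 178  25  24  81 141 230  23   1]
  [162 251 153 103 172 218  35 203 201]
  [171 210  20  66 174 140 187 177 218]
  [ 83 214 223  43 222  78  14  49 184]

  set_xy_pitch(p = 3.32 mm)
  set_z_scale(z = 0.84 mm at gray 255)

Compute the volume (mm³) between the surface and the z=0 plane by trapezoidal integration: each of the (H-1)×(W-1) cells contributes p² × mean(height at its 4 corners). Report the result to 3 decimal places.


height_mm = gray/255 × 0.84; cell vol = 3.32² × mean(4 corners)
unit = 3.32² × 0.84 / (4×255) = 0.00907727 mm³ per gray-sum
row 0: Σ corner-gray over 8 cells = 3677  → 33.3771
row 1: Σ corner-gray over 8 cells = 2944  → 26.7235
row 2: Σ corner-gray over 8 cells = 3953  → 35.8825
row 3: Σ corner-gray over 8 cells = 4904  → 44.5149
row 4: Σ corner-gray over 8 cells = 4604  → 41.7918
row 5: Σ corner-gray over 8 cells = 3425  → 31.0897
row 6: Σ corner-gray over 8 cells = 4063  → 36.8810
row 7: Σ corner-gray over 8 cells = 4970  → 45.1140
row 8: Σ corner-gray over 8 cells = 4290  → 38.9415
Σ rows: total corner-gray = 36830  → 334.3159 mm³

334.316


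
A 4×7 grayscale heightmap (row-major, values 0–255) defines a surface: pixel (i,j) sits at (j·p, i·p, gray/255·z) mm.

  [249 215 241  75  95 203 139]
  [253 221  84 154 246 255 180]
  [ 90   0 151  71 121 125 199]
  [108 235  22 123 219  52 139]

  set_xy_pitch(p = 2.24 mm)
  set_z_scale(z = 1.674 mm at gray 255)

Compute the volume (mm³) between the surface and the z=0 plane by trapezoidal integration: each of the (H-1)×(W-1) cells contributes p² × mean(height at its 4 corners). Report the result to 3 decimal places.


height_mm = gray/255 × 1.674; cell vol = 2.24² × mean(4 corners)
unit = 2.24² × 1.674 / (4×255) = 0.00823477 mm³ per gray-sum
row 0: Σ corner-gray over 6 cells = 4399  → 36.2247
row 1: Σ corner-gray over 6 cells = 3578  → 29.4640
row 2: Σ corner-gray over 6 cells = 2774  → 22.8432
Σ rows: total corner-gray = 10751  → 88.5320 mm³

88.532


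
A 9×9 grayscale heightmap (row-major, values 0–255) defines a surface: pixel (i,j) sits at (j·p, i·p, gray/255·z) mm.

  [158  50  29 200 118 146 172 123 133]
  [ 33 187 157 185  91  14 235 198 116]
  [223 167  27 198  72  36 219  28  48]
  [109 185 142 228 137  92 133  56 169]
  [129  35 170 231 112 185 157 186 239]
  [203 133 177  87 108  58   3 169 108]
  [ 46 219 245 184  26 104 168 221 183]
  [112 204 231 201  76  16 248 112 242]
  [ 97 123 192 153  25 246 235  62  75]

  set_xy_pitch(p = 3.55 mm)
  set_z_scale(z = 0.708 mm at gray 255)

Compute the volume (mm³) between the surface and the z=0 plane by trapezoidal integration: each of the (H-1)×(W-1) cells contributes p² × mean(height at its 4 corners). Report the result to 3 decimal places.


height_mm = gray/255 × 0.708; cell vol = 3.55² × mean(4 corners)
unit = 3.55² × 0.708 / (4×255) = 0.00874762 mm³ per gray-sum
row 0: Σ corner-gray over 8 cells = 4250  → 37.1774
row 1: Σ corner-gray over 8 cells = 4048  → 35.4104
row 2: Σ corner-gray over 8 cells = 3989  → 34.8942
row 3: Σ corner-gray over 8 cells = 4744  → 41.4987
row 4: Σ corner-gray over 8 cells = 4301  → 37.6235
row 5: Σ corner-gray over 8 cells = 4344  → 37.9997
row 6: Σ corner-gray over 8 cells = 5093  → 44.5516
row 7: Σ corner-gray over 8 cells = 4774  → 41.7611
Σ rows: total corner-gray = 35543  → 310.9166 mm³

310.917


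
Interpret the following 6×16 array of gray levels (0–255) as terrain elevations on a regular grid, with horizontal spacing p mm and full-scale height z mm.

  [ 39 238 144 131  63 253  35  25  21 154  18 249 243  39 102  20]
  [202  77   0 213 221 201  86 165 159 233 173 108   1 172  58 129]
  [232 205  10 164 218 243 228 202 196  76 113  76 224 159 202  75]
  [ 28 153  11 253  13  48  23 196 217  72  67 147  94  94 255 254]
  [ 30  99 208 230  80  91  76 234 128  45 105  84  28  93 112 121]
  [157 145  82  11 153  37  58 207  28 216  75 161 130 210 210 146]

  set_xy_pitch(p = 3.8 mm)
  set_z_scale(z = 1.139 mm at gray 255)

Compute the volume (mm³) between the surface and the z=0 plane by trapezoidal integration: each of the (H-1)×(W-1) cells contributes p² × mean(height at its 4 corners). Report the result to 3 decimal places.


631.055

height_mm = gray/255 × 1.139; cell vol = 3.8² × mean(4 corners)
unit = 3.8² × 1.139 / (4×255) = 0.0161247 mm³ per gray-sum
row 0: Σ corner-gray over 15 cells = 7554  → 121.8057
row 1: Σ corner-gray over 15 cells = 9004  → 145.1865
row 2: Σ corner-gray over 15 cells = 8507  → 137.1725
row 3: Σ corner-gray over 15 cells = 6945  → 111.9858
row 4: Σ corner-gray over 15 cells = 7126  → 114.9044
Σ rows: total corner-gray = 39136  → 631.0550 mm³


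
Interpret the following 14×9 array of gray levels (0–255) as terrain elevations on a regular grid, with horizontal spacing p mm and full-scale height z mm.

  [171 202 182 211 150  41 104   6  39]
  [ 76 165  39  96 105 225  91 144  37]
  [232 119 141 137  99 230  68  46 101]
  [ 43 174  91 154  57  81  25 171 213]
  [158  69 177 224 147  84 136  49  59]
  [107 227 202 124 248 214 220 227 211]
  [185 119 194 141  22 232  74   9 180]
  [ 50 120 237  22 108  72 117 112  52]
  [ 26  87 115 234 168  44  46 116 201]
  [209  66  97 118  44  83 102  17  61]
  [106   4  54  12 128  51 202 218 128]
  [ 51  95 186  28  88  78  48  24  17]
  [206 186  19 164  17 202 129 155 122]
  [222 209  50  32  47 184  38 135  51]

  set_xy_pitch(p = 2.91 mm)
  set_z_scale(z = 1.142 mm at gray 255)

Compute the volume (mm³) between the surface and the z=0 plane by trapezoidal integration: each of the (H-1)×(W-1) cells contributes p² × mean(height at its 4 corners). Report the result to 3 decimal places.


460.461

height_mm = gray/255 × 1.142; cell vol = 2.91² × mean(4 corners)
unit = 2.91² × 1.142 / (4×255) = 0.00948095 mm³ per gray-sum
row 0: Σ corner-gray over 8 cells = 3845  → 36.4543
row 1: Σ corner-gray over 8 cells = 3856  → 36.5585
row 2: Σ corner-gray over 8 cells = 3775  → 35.7906
row 3: Σ corner-gray over 8 cells = 3751  → 35.5630
row 4: Σ corner-gray over 8 cells = 5231  → 49.5949
row 5: Σ corner-gray over 8 cells = 5189  → 49.1967
row 6: Σ corner-gray over 8 cells = 3625  → 34.3684
row 7: Σ corner-gray over 8 cells = 3525  → 33.4204
row 8: Σ corner-gray over 8 cells = 3171  → 30.0641
row 9: Σ corner-gray over 8 cells = 2896  → 27.4568
row 10: Σ corner-gray over 8 cells = 2734  → 25.9209
row 11: Σ corner-gray over 8 cells = 3234  → 30.6614
row 12: Σ corner-gray over 8 cells = 3735  → 35.4114
Σ rows: total corner-gray = 48567  → 460.4614 mm³


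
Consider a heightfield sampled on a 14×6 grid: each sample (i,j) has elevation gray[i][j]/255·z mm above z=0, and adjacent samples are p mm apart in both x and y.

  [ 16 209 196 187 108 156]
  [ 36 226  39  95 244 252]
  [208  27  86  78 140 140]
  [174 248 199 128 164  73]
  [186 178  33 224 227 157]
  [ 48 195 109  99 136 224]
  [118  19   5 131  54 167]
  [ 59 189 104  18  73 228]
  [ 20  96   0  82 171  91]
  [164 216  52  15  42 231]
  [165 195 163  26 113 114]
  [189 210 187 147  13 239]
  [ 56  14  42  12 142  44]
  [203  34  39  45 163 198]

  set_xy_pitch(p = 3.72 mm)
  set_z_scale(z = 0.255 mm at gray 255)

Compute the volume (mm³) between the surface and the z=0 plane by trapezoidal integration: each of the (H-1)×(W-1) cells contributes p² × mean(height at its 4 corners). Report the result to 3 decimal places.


height_mm = gray/255 × 0.255; cell vol = 3.72² × mean(4 corners)
unit = 3.72² × 0.255 / (4×255) = 0.0034596 mm³ per gray-sum
row 0: Σ corner-gray over 5 cells = 3068  → 10.6141
row 1: Σ corner-gray over 5 cells = 2506  → 8.6698
row 2: Σ corner-gray over 5 cells = 2735  → 9.4620
row 3: Σ corner-gray over 5 cells = 3392  → 11.7350
row 4: Σ corner-gray over 5 cells = 3017  → 10.4376
row 5: Σ corner-gray over 5 cells = 2053  → 7.1026
row 6: Σ corner-gray over 5 cells = 1758  → 6.0820
row 7: Σ corner-gray over 5 cells = 1864  → 6.4487
row 8: Σ corner-gray over 5 cells = 1854  → 6.4141
row 9: Σ corner-gray over 5 cells = 2318  → 8.0194
row 10: Σ corner-gray over 5 cells = 2815  → 9.7388
row 11: Σ corner-gray over 5 cells = 2062  → 7.1337
row 12: Σ corner-gray over 5 cells = 1483  → 5.1306
Σ rows: total corner-gray = 30925  → 106.9881 mm³

106.988


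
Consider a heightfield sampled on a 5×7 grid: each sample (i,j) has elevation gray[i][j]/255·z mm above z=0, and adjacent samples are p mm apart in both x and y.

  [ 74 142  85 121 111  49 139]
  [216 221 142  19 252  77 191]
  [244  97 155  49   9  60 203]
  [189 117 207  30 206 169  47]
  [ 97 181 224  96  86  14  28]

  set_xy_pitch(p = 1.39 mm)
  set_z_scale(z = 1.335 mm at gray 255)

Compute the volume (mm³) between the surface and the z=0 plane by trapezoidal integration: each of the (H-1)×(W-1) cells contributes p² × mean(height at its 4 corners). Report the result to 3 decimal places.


height_mm = gray/255 × 1.335; cell vol = 1.39² × mean(4 corners)
unit = 1.39² × 1.335 / (4×255) = 0.00252878 mm³ per gray-sum
row 0: Σ corner-gray over 6 cells = 3058  → 7.7330
row 1: Σ corner-gray over 6 cells = 3016  → 7.6268
row 2: Σ corner-gray over 6 cells = 2881  → 7.2854
row 3: Σ corner-gray over 6 cells = 3021  → 7.6394
Σ rows: total corner-gray = 11976  → 30.2846 mm³

30.285


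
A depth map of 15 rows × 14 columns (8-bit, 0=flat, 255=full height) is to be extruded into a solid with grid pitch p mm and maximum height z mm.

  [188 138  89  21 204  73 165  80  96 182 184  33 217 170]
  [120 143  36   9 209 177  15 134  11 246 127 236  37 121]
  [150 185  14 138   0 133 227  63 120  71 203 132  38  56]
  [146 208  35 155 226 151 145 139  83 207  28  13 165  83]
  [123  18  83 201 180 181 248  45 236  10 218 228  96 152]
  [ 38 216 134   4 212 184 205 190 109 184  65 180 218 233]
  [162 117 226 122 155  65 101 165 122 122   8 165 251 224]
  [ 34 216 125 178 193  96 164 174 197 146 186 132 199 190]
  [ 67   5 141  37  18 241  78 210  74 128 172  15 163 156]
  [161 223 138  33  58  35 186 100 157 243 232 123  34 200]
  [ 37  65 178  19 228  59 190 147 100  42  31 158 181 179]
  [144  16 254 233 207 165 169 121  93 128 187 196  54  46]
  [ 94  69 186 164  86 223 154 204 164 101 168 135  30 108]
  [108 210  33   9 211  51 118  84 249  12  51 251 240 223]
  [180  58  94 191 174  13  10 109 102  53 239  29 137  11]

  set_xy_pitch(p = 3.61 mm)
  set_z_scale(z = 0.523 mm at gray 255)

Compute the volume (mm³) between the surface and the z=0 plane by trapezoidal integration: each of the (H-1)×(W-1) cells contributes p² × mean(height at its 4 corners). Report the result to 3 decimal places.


640.343

height_mm = gray/255 × 0.523; cell vol = 3.61² × mean(4 corners)
unit = 3.61² × 0.523 / (4×255) = 0.00668215 mm³ per gray-sum
row 0: Σ corner-gray over 13 cells = 6323  → 42.2512
row 1: Σ corner-gray over 13 cells = 5855  → 39.1240
row 2: Σ corner-gray over 13 cells = 6193  → 41.3825
row 3: Σ corner-gray over 13 cells = 7102  → 47.4566
row 4: Σ corner-gray over 13 cells = 7836  → 52.3613
row 5: Σ corner-gray over 13 cells = 7697  → 51.4325
row 6: Σ corner-gray over 13 cells = 7860  → 52.5217
row 7: Σ corner-gray over 13 cells = 7023  → 46.9287
row 8: Σ corner-gray over 13 cells = 6272  → 41.9104
row 9: Σ corner-gray over 13 cells = 6497  → 43.4139
row 10: Σ corner-gray over 13 cells = 6848  → 45.7593
row 11: Σ corner-gray over 13 cells = 7406  → 49.4880
row 12: Σ corner-gray over 13 cells = 6939  → 46.3674
row 13: Σ corner-gray over 13 cells = 5978  → 39.9459
Σ rows: total corner-gray = 95829  → 640.3433 mm³


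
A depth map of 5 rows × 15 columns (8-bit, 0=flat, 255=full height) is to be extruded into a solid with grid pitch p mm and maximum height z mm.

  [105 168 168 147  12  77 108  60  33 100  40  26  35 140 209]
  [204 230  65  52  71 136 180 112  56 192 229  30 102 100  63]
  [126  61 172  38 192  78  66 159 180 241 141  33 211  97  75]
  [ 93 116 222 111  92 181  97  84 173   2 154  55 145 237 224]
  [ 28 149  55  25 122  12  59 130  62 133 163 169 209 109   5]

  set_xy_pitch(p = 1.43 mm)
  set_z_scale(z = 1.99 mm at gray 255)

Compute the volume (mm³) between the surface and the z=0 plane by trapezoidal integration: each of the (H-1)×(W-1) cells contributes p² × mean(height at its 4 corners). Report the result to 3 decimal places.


height_mm = gray/255 × 1.99; cell vol = 1.43² × mean(4 corners)
unit = 1.43² × 1.99 / (4×255) = 0.00398956 mm³ per gray-sum
row 0: Σ corner-gray over 14 cells = 5919  → 23.6142
row 1: Σ corner-gray over 14 cells = 6916  → 27.5918
row 2: Σ corner-gray over 14 cells = 7194  → 28.7009
row 3: Σ corner-gray over 14 cells = 6482  → 25.8603
Σ rows: total corner-gray = 26511  → 105.7672 mm³

105.767


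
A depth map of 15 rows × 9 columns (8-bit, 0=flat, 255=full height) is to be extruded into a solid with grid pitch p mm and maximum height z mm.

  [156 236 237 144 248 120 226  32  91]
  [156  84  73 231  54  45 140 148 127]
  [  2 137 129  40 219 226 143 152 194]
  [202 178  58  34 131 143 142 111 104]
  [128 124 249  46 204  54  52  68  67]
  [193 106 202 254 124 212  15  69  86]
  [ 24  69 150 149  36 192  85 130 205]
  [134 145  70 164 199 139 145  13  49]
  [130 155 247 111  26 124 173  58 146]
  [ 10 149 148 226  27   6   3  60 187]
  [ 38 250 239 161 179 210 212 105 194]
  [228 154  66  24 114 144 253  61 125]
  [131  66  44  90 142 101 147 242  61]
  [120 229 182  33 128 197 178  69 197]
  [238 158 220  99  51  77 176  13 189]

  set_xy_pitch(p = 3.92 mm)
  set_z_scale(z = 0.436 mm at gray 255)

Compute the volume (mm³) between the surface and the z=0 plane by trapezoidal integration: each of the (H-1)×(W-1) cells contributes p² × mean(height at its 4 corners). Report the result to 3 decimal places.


height_mm = gray/255 × 0.436; cell vol = 3.92² × mean(4 corners)
unit = 3.92² × 0.436 / (4×255) = 0.00656838 mm³ per gray-sum
row 0: Σ corner-gray over 8 cells = 4566  → 29.9912
row 1: Σ corner-gray over 8 cells = 4121  → 27.0683
row 2: Σ corner-gray over 8 cells = 4188  → 27.5084
row 3: Σ corner-gray over 8 cells = 3689  → 24.2308
row 4: Σ corner-gray over 8 cells = 4032  → 26.4837
row 5: Σ corner-gray over 8 cells = 4094  → 26.8910
row 6: Σ corner-gray over 8 cells = 3784  → 24.8548
row 7: Σ corner-gray over 8 cells = 3997  → 26.2538
row 8: Σ corner-gray over 8 cells = 3499  → 22.9828
row 9: Σ corner-gray over 8 cells = 4379  → 28.7629
row 10: Σ corner-gray over 8 cells = 4929  → 32.3756
row 11: Σ corner-gray over 8 cells = 3841  → 25.2292
row 12: Σ corner-gray over 8 cells = 4205  → 27.6200
row 13: Σ corner-gray over 8 cells = 4364  → 28.6644
Σ rows: total corner-gray = 57688  → 378.9169 mm³

378.917


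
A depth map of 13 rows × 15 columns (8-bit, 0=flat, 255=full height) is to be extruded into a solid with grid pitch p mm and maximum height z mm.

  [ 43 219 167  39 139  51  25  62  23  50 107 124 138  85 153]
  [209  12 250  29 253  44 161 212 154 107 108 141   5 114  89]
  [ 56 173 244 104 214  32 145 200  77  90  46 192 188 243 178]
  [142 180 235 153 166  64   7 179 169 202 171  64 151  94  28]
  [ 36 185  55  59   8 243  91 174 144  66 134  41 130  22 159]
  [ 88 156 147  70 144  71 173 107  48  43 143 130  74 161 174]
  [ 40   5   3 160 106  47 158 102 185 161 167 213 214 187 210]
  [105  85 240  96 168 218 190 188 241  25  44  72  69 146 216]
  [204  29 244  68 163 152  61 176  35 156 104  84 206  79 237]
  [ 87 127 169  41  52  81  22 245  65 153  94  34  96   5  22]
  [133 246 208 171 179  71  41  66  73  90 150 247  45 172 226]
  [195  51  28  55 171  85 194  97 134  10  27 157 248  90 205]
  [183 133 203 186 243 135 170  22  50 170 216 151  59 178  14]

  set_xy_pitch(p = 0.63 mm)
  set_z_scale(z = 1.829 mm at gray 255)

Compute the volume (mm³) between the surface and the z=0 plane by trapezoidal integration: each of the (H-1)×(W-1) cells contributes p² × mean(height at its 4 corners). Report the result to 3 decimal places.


height_mm = gray/255 × 1.829; cell vol = 0.63² × mean(4 corners)
unit = 0.63² × 1.829 / (4×255) = 0.000711696 mm³ per gray-sum
row 0: Σ corner-gray over 14 cells = 6132  → 4.3641
row 1: Σ corner-gray over 14 cells = 7608  → 5.4146
row 2: Σ corner-gray over 14 cells = 7970  → 5.6722
row 3: Σ corner-gray over 14 cells = 6739  → 4.7961
row 4: Σ corner-gray over 14 cells = 6095  → 4.3378
row 5: Σ corner-gray over 14 cells = 6862  → 4.8837
row 6: Σ corner-gray over 14 cells = 7551  → 5.3740
row 7: Σ corner-gray over 14 cells = 7440  → 5.2950
row 8: Σ corner-gray over 14 cells = 6032  → 4.2930
row 9: Σ corner-gray over 14 cells = 6354  → 4.5221
row 10: Σ corner-gray over 14 cells = 6971  → 4.9612
row 11: Σ corner-gray over 14 cells = 7123  → 5.0694
Σ rows: total corner-gray = 82877  → 58.9832 mm³

58.983


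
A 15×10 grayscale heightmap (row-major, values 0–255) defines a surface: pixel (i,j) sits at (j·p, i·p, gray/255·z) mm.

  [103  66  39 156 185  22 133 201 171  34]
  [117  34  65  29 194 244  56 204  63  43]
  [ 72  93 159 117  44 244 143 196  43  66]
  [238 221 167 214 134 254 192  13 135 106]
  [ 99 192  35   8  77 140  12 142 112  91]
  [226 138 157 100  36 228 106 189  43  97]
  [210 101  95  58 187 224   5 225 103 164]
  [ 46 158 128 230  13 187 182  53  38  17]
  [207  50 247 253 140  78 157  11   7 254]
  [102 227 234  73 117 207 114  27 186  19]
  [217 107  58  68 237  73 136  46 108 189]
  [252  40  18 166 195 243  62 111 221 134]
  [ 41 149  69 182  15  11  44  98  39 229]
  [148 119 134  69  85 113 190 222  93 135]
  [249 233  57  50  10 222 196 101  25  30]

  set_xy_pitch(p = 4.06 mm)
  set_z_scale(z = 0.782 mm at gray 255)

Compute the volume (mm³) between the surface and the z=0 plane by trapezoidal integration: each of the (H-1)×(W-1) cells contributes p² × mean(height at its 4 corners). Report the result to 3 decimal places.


height_mm = gray/255 × 0.782; cell vol = 4.06² × mean(4 corners)
unit = 4.06² × 0.782 / (4×255) = 0.0126374 mm³ per gray-sum
row 0: Σ corner-gray over 9 cells = 4021  → 50.8151
row 1: Σ corner-gray over 9 cells = 4154  → 52.4959
row 2: Σ corner-gray over 9 cells = 5220  → 65.9674
row 3: Σ corner-gray over 9 cells = 4630  → 58.5113
row 4: Σ corner-gray over 9 cells = 3943  → 49.8294
row 5: Σ corner-gray over 9 cells = 4687  → 59.2316
row 6: Σ corner-gray over 9 cells = 4411  → 55.7437
row 7: Σ corner-gray over 9 cells = 4388  → 55.4530
row 8: Σ corner-gray over 9 cells = 4838  → 61.1399
row 9: Σ corner-gray over 9 cells = 4563  → 57.6646
row 10: Σ corner-gray over 9 cells = 4570  → 57.7530
row 11: Σ corner-gray over 9 cells = 3982  → 50.3222
row 12: Σ corner-gray over 9 cells = 3817  → 48.2371
row 13: Σ corner-gray over 9 cells = 4400  → 55.6047
Σ rows: total corner-gray = 61624  → 778.7688 mm³

778.769


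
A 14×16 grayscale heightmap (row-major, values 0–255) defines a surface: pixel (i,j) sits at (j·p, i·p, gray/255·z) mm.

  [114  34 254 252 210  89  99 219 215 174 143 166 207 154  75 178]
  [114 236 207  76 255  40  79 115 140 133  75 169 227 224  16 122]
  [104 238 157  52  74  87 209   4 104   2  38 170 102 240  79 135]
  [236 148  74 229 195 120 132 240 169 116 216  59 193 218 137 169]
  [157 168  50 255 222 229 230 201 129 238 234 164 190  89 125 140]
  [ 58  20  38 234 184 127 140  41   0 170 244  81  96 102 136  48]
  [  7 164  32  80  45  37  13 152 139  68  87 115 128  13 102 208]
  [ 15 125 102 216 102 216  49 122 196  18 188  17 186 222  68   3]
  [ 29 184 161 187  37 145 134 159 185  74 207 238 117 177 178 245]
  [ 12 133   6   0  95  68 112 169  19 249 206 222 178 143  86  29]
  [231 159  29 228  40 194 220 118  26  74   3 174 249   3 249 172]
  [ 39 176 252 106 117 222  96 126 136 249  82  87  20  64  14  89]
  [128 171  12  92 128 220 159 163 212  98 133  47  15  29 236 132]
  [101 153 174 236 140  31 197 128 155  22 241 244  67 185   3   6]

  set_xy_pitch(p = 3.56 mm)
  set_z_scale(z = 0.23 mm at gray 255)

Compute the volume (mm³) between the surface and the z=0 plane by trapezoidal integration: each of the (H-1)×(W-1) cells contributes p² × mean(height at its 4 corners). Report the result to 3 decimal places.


292.342

height_mm = gray/255 × 0.23; cell vol = 3.56² × mean(4 corners)
unit = 3.56² × 0.23 / (4×255) = 0.00285777 mm³ per gray-sum
row 0: Σ corner-gray over 15 cells = 9094  → 25.9886
row 1: Σ corner-gray over 15 cells = 7571  → 21.6362
row 2: Σ corner-gray over 15 cells = 8248  → 23.5709
row 3: Σ corner-gray over 15 cells = 10242  → 29.2693
row 4: Σ corner-gray over 15 cells = 8677  → 24.7969
row 5: Σ corner-gray over 15 cells = 5897  → 16.8523
row 6: Σ corner-gray over 15 cells = 6237  → 17.8239
row 7: Σ corner-gray over 15 cells = 8312  → 23.7538
row 8: Σ corner-gray over 15 cells = 8053  → 23.0136
row 9: Σ corner-gray over 15 cells = 7348  → 20.9989
row 10: Σ corner-gray over 15 cells = 7557  → 21.5962
row 11: Σ corner-gray over 15 cells = 7312  → 20.8960
row 12: Σ corner-gray over 15 cells = 7749  → 22.1449
Σ rows: total corner-gray = 102297  → 292.3416 mm³


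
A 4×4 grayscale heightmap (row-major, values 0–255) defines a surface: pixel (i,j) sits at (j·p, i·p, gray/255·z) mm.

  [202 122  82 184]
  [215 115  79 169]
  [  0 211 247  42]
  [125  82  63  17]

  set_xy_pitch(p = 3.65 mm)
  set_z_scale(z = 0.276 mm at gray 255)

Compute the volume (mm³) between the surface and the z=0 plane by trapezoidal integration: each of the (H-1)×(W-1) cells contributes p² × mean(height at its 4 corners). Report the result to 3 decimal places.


16.893

height_mm = gray/255 × 0.276; cell vol = 3.65² × mean(4 corners)
unit = 3.65² × 0.276 / (4×255) = 0.00360491 mm³ per gray-sum
row 0: Σ corner-gray over 3 cells = 1566  → 5.6453
row 1: Σ corner-gray over 3 cells = 1730  → 6.2365
row 2: Σ corner-gray over 3 cells = 1390  → 5.0108
Σ rows: total corner-gray = 4686  → 16.8926 mm³


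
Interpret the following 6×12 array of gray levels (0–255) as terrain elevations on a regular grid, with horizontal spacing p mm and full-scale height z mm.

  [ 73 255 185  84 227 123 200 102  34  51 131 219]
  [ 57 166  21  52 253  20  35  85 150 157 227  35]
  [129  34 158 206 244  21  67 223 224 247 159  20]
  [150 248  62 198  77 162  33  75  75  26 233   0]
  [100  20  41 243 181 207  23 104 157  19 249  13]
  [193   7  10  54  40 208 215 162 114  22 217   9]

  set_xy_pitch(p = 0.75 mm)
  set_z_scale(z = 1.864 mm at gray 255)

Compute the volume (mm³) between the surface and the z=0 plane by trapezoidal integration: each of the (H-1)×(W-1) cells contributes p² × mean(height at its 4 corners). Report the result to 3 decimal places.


27.870

height_mm = gray/255 × 1.864; cell vol = 0.75² × mean(4 corners)
unit = 0.75² × 1.864 / (4×255) = 0.00102794 mm³ per gray-sum
row 0: Σ corner-gray over 11 cells = 5500  → 5.6537
row 1: Σ corner-gray over 11 cells = 5739  → 5.8994
row 2: Σ corner-gray over 11 cells = 5843  → 6.0063
row 3: Σ corner-gray over 11 cells = 5129  → 5.2723
row 4: Σ corner-gray over 11 cells = 4901  → 5.0379
Σ rows: total corner-gray = 27112  → 27.8695 mm³


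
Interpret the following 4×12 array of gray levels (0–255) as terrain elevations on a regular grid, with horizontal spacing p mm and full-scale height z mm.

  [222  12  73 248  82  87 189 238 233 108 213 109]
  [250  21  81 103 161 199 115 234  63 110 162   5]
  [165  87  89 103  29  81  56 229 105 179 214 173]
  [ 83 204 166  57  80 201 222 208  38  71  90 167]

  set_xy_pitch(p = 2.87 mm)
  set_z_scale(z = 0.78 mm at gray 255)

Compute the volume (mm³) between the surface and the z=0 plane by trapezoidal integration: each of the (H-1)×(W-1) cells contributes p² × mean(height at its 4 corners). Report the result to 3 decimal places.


height_mm = gray/255 × 0.78; cell vol = 2.87² × mean(4 corners)
unit = 2.87² × 0.78 / (4×255) = 0.00629881 mm³ per gray-sum
row 0: Σ corner-gray over 11 cells = 6050  → 38.1078
row 1: Σ corner-gray over 11 cells = 5435  → 34.2340
row 2: Σ corner-gray over 11 cells = 5606  → 35.3111
Σ rows: total corner-gray = 17091  → 107.6529 mm³

107.653


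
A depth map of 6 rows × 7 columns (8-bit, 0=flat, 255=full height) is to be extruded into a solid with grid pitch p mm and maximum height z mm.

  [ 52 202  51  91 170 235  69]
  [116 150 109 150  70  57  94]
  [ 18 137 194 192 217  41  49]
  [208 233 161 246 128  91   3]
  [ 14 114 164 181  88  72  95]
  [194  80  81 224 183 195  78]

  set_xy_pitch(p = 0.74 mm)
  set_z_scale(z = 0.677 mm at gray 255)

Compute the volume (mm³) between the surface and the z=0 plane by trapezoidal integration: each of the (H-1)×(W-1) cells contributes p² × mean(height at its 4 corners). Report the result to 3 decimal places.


height_mm = gray/255 × 0.677; cell vol = 0.74² × mean(4 corners)
unit = 0.74² × 0.677 / (4×255) = 0.000363456 mm³ per gray-sum
row 0: Σ corner-gray over 6 cells = 2901  → 1.0544
row 1: Σ corner-gray over 6 cells = 2911  → 1.0580
row 2: Σ corner-gray over 6 cells = 3558  → 1.2932
row 3: Σ corner-gray over 6 cells = 3276  → 1.1907
row 4: Σ corner-gray over 6 cells = 3145  → 1.1431
Σ rows: total corner-gray = 15791  → 5.7393 mm³

5.739


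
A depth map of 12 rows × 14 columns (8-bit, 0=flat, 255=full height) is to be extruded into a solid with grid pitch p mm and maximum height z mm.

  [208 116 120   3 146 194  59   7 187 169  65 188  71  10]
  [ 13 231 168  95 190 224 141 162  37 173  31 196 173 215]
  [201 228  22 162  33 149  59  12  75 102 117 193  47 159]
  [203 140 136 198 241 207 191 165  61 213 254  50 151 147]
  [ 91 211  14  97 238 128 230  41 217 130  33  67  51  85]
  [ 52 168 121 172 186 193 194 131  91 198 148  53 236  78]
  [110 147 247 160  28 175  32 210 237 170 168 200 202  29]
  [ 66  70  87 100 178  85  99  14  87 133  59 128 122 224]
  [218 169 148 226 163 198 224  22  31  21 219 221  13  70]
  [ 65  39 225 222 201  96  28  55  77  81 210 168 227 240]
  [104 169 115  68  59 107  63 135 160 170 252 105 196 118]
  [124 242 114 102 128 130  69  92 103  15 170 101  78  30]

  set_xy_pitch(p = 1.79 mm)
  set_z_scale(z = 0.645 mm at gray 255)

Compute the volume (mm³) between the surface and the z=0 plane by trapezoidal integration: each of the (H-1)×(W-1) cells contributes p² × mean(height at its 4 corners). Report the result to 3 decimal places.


height_mm = gray/255 × 0.645; cell vol = 1.79² × mean(4 corners)
unit = 1.79² × 0.645 / (4×255) = 0.00202612 mm³ per gray-sum
row 0: Σ corner-gray over 13 cells = 6738  → 13.6520
row 1: Σ corner-gray over 13 cells = 6628  → 13.4291
row 2: Σ corner-gray over 13 cells = 7122  → 14.4300
row 3: Σ corner-gray over 13 cells = 7454  → 15.1027
row 4: Σ corner-gray over 13 cells = 7002  → 14.1869
row 5: Σ corner-gray over 13 cells = 8003  → 16.2151
row 6: Σ corner-gray over 13 cells = 6705  → 13.5851
row 7: Σ corner-gray over 13 cells = 6212  → 12.5863
row 8: Σ corner-gray over 13 cells = 7161  → 14.5091
row 9: Σ corner-gray over 13 cells = 6983  → 14.1484
row 10: Σ corner-gray over 13 cells = 6262  → 12.6876
Σ rows: total corner-gray = 76270  → 154.5323 mm³

154.532


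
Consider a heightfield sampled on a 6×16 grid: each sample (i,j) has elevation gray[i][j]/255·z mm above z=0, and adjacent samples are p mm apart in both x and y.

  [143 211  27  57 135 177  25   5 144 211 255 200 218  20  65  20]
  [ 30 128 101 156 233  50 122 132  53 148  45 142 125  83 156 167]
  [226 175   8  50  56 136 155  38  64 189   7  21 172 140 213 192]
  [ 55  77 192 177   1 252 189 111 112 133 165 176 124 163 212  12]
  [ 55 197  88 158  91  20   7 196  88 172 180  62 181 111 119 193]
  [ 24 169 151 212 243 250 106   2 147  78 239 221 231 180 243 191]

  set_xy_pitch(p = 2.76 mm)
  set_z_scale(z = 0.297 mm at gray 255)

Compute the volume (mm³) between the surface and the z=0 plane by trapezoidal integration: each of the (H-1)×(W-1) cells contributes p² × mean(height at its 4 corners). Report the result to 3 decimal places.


height_mm = gray/255 × 0.297; cell vol = 2.76² × mean(4 corners)
unit = 2.76² × 0.297 / (4×255) = 0.00221807 mm³ per gray-sum
row 0: Σ corner-gray over 15 cells = 7208  → 15.9878
row 1: Σ corner-gray over 15 cells = 6811  → 15.1072
row 2: Σ corner-gray over 15 cells = 7501  → 16.6377
row 3: Σ corner-gray over 15 cells = 7823  → 17.3519
row 4: Σ corner-gray over 15 cells = 8747  → 19.4014
Σ rows: total corner-gray = 38090  → 84.4861 mm³

84.486


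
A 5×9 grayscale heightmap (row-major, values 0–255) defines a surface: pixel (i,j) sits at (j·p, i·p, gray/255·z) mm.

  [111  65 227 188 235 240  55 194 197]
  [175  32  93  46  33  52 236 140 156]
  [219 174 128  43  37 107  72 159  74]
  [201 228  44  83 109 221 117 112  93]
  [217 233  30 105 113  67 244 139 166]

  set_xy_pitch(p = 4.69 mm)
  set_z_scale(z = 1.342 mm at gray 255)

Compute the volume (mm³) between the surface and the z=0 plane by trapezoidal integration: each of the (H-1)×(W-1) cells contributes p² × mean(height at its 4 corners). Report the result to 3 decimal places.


height_mm = gray/255 × 1.342; cell vol = 4.69² × mean(4 corners)
unit = 4.69² × 1.342 / (4×255) = 0.02894 mm³ per gray-sum
row 0: Σ corner-gray over 8 cells = 4311  → 124.7602
row 1: Σ corner-gray over 8 cells = 3328  → 96.3122
row 2: Σ corner-gray over 8 cells = 3855  → 111.5636
row 3: Σ corner-gray over 8 cells = 4367  → 126.3808
Σ rows: total corner-gray = 15861  → 459.0168 mm³

459.017


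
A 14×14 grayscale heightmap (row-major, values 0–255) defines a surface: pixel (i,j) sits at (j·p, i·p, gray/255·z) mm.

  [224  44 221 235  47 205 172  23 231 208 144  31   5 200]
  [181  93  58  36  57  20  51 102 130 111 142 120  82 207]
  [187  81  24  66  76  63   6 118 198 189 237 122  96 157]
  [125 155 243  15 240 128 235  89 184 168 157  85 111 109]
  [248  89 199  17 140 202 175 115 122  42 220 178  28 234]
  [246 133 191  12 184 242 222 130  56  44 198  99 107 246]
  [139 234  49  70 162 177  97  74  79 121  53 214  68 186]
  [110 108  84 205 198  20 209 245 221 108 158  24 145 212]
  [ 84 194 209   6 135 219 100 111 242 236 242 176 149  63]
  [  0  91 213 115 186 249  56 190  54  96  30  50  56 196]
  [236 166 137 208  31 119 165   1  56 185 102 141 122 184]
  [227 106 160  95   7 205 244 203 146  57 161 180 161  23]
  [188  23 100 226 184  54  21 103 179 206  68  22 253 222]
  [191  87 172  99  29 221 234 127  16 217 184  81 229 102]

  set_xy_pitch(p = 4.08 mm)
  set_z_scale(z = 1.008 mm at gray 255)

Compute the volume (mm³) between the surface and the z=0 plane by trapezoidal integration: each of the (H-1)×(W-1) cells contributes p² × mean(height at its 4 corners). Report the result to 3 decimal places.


height_mm = gray/255 × 1.008; cell vol = 4.08² × mean(4 corners)
unit = 4.08² × 1.008 / (4×255) = 0.0164506 mm³ per gray-sum
row 0: Σ corner-gray over 13 cells = 5948  → 97.8479
row 1: Σ corner-gray over 13 cells = 5288  → 86.9906
row 2: Σ corner-gray over 13 cells = 6750  → 111.0413
row 3: Σ corner-gray over 13 cells = 7390  → 121.5696
row 4: Σ corner-gray over 13 cells = 7264  → 119.4969
row 5: Σ corner-gray over 13 cells = 6849  → 112.6699
row 6: Σ corner-gray over 13 cells = 6893  → 113.3937
row 7: Σ corner-gray over 13 cells = 7957  → 130.8971
row 8: Σ corner-gray over 13 cells = 7153  → 117.6709
row 9: Σ corner-gray over 13 cells = 6254  → 102.8818
row 10: Σ corner-gray over 13 cells = 6986  → 114.9236
row 11: Σ corner-gray over 13 cells = 6988  → 114.9565
row 12: Σ corner-gray over 13 cells = 6973  → 114.7098
Σ rows: total corner-gray = 88693  → 1459.0495 mm³

1459.050
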